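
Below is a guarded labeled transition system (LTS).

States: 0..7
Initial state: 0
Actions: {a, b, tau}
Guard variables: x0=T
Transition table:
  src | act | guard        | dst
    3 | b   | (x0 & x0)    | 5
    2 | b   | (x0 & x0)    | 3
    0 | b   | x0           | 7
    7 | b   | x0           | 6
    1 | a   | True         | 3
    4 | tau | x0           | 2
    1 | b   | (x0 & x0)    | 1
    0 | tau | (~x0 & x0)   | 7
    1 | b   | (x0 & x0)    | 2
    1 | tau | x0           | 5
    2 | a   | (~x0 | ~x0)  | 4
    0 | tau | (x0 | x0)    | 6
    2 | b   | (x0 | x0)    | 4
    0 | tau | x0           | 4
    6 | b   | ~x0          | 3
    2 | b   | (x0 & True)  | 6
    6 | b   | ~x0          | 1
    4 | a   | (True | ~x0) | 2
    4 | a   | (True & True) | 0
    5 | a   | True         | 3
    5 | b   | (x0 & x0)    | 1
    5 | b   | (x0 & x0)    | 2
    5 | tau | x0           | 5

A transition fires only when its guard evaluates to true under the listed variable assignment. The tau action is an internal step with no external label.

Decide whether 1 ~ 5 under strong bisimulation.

Answer: BISIMILAR

Trace:
Refine partition for ~:
  π0 = {{0,1,2,3,4,5,6,7}}
  π1 = {{0},{1,5},{2,3,7},{4},{6}}
  π2 = {{0},{1,5},{2},{3},{4},{6},{7}}
stable after 3 split(s): 7 block(s)
[1]={1,5}  [5]={1,5}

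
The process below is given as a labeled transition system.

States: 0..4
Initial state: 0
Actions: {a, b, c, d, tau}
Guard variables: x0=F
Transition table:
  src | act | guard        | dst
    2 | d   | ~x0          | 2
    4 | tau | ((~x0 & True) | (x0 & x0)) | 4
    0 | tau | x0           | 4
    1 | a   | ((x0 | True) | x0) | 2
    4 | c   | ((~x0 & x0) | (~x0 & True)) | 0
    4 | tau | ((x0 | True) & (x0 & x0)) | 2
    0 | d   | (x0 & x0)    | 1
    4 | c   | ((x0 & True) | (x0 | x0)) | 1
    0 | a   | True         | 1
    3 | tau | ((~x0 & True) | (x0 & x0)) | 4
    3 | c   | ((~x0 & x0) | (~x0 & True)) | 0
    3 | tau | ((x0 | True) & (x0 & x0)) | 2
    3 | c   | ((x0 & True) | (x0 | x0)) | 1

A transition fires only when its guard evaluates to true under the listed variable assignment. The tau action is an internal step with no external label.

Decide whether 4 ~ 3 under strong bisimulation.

Bisimulation quotient by refinement:
  round 0: {{0,1,2,3,4}}
  round 1: {{0,1},{2},{3,4}}
  round 2: {{0},{1},{2},{3,4}}
Fixed point at round 3; 4 class(es).
4∈{3,4}, 3∈{3,4}

Answer: BISIMILAR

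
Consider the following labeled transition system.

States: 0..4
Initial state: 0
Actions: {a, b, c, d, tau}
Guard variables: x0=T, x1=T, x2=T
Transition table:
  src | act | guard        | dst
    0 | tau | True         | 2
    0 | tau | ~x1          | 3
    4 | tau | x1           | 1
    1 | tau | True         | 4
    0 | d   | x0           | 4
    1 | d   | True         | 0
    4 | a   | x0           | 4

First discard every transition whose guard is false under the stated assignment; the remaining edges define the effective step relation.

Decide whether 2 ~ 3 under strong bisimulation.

Answer: BISIMILAR

Working:
Bisimulation quotient by refinement:
  P[0] = {{0,1,2,3,4}}
  P[1] = {{0,1},{2,3},{4}}
  P[2] = {{0},{1},{2,3},{4}}
4 equivalence class(es) (converged in 3)
[2]={2,3}  [3]={2,3}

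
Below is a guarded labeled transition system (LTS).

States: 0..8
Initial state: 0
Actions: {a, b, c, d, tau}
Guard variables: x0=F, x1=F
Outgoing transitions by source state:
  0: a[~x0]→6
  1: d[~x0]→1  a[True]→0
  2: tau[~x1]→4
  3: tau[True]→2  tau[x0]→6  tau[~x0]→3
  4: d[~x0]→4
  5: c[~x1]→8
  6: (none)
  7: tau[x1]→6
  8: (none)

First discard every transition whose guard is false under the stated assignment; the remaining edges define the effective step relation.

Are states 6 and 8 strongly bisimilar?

Bisimulation quotient by refinement:
  P[0] = {{0,1,2,3,4,5,6,7,8}}
  P[1] = {{0},{1},{2,3},{4},{5},{6,7,8}}
  P[2] = {{0},{1},{2},{3},{4},{5},{6,7,8}}
7 equivalence class(es) (converged in 3)
6∈{6,7,8}, 8∈{6,7,8}

Answer: BISIMILAR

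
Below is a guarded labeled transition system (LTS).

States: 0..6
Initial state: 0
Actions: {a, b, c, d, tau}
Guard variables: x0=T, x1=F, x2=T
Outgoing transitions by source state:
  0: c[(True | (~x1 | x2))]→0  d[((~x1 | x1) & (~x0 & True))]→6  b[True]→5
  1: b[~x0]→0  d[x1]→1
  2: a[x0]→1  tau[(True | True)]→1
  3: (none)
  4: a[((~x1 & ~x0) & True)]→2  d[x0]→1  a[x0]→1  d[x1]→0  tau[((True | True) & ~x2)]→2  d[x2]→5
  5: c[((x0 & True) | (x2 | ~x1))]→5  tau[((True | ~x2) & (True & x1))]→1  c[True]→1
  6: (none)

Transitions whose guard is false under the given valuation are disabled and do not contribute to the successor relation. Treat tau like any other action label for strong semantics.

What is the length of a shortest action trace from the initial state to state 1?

Layered search for 1:
  L0 = {0}
  L1 = {5}
  L2 = {1}
first hit 1 at d=2 via b·c

Answer: 2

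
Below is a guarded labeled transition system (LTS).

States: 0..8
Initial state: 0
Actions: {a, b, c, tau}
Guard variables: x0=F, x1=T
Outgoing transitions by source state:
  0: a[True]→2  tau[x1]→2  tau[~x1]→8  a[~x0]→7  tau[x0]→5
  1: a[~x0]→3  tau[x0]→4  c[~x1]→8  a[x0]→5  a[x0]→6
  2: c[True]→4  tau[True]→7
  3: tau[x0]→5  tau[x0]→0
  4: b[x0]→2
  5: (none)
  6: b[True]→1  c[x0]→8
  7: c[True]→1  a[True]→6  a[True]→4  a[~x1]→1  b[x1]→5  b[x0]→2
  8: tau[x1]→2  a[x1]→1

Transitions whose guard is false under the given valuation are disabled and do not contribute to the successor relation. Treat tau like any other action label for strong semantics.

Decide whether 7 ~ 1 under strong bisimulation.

Compute ~ classes (split until stable):
  P[0] = {{0,1,2,3,4,5,6,7,8}}
  P[1] = {{0,8},{1},{2},{3,4,5},{6},{7}}
  P[2] = {{0},{1},{2},{3,4,5},{6},{7},{8}}
Fixed point at round 3; 7 class(es).
[7]={7}  [1]={1}

Answer: NOT BISIMILAR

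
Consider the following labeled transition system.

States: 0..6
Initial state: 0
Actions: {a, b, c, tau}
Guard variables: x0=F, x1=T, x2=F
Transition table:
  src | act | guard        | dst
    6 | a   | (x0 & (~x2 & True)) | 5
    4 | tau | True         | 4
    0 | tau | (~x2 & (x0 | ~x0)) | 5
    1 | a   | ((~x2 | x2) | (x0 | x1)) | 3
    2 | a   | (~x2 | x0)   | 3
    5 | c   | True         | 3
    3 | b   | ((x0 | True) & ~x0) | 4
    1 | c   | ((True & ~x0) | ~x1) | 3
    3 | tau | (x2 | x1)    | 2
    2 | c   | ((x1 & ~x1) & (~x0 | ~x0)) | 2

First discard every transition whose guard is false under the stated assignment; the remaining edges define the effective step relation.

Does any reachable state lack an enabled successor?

Answer: DEADLOCK-FREE

Analysis:
Reachable = {0,2,3,4,5}
  0: tau→5  [1 out]
  2: a→3  [1 out]
  3: b→4  tau→2  [2 out]
  4: tau→4  [1 out]
  5: c→3  [1 out]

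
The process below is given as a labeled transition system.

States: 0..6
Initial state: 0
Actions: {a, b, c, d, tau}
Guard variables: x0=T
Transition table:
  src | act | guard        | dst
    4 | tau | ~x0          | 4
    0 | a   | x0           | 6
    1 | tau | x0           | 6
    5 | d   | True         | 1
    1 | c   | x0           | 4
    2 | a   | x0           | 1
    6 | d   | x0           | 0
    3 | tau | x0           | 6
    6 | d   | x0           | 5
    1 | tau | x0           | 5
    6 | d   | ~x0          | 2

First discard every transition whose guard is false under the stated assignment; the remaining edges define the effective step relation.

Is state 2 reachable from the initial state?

Guard filter leaves 9 enabled edge(s).
L0 = {0}
L1 = {6}  now seen {0,6}
L2 = {5}  now seen {0,5,6}
L3 = {1}  now seen {0,1,5,6}
L4 = {4}  now seen {0,1,4,5,6}
Reach set: {0,1,4,5,6}

Answer: UNREACHABLE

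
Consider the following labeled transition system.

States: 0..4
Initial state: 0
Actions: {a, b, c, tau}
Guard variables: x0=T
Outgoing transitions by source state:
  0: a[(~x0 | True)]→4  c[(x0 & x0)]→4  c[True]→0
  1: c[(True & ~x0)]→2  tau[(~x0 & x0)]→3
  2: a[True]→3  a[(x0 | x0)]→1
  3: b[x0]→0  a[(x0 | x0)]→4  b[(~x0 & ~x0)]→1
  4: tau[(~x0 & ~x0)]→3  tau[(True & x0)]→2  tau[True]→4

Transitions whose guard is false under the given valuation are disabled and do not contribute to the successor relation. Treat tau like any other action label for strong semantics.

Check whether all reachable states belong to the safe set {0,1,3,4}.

Allowed set {0,1,3,4}
Reach set: {0,1,2,3,4}
  0: safe
  1: safe
  2: outside
  3: safe
  4: safe
reach 2 via a·tau — violates

Answer: INVARIANT VIOLATED at state 2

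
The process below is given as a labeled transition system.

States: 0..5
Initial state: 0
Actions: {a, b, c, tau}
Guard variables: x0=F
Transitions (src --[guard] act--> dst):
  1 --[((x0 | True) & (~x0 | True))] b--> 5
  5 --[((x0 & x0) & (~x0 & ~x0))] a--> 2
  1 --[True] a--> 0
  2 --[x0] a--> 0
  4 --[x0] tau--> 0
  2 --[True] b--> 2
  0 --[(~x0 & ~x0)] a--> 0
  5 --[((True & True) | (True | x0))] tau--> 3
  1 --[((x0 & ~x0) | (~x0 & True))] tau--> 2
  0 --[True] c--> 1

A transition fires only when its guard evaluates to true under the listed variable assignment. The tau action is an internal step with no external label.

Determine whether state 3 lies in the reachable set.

Answer: REACHABLE

Trace:
Guard filter leaves 7 enabled edge(s).
Layer 0: {0}
Layer 1: {1}  cumulative {0,1}
Layer 2: {2,5}  cumulative {0,1,2,5}
Layer 3: {3}  cumulative {0,1,2,3,5}
R = {0,1,2,3,5}
trace reaching 3: c·b·tau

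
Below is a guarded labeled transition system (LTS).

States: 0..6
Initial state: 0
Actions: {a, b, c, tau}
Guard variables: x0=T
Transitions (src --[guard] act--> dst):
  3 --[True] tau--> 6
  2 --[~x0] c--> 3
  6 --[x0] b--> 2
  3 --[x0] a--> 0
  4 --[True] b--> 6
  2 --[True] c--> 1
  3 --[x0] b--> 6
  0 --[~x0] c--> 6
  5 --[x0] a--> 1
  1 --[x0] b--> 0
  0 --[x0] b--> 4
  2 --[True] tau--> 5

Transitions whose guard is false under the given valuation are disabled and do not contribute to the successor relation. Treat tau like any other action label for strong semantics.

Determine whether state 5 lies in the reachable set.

After dropping false guards: 10 live edges.
depth 0: {0}
depth 1: {4}  total {0,4}
depth 2: {6}  total {0,4,6}
depth 3: {2}  total {0,2,4,6}
depth 4: {1,5}  total {0,1,2,4,5,6}
Reachable = {0,1,2,4,5,6}
witness 5: b·b·b·tau

Answer: REACHABLE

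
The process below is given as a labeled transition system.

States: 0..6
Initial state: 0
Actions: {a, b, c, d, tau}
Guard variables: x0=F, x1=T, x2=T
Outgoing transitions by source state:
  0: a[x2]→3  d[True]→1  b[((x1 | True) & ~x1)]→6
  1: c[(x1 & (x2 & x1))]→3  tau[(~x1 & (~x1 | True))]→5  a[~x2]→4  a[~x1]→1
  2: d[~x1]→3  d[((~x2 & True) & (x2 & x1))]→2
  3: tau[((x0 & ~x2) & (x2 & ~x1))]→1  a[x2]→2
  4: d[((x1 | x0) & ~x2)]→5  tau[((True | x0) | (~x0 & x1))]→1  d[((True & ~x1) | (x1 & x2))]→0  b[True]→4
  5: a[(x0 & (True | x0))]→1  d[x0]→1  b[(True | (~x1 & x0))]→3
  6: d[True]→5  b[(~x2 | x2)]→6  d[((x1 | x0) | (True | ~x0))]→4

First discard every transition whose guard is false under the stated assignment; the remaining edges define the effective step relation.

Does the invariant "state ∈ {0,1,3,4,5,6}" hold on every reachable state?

Answer: INVARIANT VIOLATED at state 2

Working:
Allowed set {0,1,3,4,5,6}
Reach set: {0,1,2,3}
  0: safe
  1: safe
  2: outside
  3: safe
witness against invariant: a·a → 2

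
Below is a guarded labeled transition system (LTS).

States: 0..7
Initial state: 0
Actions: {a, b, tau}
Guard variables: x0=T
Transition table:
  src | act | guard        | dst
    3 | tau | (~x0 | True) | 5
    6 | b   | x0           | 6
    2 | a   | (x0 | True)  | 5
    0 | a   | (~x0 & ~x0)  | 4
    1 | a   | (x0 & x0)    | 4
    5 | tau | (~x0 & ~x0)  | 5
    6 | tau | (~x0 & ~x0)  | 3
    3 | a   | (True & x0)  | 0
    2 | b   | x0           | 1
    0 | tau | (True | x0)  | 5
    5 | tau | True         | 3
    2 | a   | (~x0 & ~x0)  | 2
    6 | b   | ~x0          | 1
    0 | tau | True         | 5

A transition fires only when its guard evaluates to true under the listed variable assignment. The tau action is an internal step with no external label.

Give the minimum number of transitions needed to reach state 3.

Layered search for 3:
  L0 = {0}
  L1 = {5}
  L2 = {3}
3 enters at depth 2; path tau·tau

Answer: 2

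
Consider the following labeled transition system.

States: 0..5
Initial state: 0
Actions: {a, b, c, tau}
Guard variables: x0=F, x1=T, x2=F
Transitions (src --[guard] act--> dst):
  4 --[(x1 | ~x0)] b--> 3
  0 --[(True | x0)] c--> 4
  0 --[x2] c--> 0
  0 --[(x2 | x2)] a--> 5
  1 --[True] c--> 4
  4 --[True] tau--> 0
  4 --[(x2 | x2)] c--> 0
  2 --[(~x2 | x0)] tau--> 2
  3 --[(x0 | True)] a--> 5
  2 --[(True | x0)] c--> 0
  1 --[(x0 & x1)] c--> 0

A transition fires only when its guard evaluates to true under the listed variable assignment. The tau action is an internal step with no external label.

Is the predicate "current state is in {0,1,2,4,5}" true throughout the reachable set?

Inv-set: {0,1,2,4,5}
R = {0,3,4,5}
  0: safe
  3: outside
  4: safe
  5: safe
reach 3 via c·b — violates

Answer: INVARIANT VIOLATED at state 3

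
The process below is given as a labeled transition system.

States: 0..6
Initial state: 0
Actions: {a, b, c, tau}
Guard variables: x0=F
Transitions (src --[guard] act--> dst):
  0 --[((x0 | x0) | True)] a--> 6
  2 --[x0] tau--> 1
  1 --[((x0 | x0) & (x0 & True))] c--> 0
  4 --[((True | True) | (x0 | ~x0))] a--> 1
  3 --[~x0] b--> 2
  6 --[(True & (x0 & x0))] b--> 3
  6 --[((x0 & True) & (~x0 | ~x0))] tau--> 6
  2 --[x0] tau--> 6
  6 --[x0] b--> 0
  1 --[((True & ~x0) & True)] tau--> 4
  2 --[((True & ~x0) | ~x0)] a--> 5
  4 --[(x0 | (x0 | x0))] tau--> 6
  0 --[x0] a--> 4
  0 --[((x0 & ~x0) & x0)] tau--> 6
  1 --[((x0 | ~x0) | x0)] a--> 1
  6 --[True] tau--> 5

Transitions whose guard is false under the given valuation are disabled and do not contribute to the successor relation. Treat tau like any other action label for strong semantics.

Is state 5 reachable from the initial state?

7 transition(s) survive guard evaluation.
L0 = {0}
L1 = {6}  now seen {0,6}
L2 = {5}  now seen {0,5,6}
R = {0,5,6}
Path to 5: a·tau

Answer: REACHABLE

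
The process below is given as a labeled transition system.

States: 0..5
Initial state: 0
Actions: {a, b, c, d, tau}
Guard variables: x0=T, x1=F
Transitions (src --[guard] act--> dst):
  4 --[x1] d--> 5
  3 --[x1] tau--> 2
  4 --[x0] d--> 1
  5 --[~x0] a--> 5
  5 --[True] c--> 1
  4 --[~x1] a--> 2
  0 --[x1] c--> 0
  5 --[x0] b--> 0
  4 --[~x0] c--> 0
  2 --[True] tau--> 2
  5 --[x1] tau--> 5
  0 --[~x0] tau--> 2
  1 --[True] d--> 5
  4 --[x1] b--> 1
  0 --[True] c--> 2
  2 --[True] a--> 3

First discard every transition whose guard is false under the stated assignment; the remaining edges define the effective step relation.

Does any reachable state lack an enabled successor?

Answer: DEADLOCK at state 3

Analysis:
Reachable = {0,2,3}
  0: c→2  [1 out]
  2: a→3  tau→2  [2 out]
  3: ∅  [STUCK]
witness 3: c·a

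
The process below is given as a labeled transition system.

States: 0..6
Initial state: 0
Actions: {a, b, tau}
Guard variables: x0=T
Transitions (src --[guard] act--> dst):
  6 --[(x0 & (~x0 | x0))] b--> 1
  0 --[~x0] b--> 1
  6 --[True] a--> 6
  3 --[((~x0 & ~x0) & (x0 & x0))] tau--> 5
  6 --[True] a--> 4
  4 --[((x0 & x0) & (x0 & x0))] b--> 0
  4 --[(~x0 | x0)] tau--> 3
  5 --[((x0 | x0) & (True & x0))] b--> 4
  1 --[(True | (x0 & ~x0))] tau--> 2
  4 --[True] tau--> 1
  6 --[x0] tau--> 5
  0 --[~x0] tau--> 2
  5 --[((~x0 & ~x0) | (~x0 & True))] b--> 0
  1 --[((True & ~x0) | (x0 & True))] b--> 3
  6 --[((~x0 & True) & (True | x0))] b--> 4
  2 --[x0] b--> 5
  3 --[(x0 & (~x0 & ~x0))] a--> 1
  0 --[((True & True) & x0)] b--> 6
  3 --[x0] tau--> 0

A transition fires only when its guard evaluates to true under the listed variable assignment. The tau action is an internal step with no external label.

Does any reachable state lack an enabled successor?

R = {0,1,2,3,4,5,6}
  0: b→6  [deg 1]
  1: b→3  tau→2  [deg 2]
  2: b→5  [deg 1]
  3: tau→0  [deg 1]
  4: b→0  tau→1  tau→3  [deg 3]
  5: b→4  [deg 1]
  6: a→4  a→6  b→1  tau→5  [deg 4]

Answer: DEADLOCK-FREE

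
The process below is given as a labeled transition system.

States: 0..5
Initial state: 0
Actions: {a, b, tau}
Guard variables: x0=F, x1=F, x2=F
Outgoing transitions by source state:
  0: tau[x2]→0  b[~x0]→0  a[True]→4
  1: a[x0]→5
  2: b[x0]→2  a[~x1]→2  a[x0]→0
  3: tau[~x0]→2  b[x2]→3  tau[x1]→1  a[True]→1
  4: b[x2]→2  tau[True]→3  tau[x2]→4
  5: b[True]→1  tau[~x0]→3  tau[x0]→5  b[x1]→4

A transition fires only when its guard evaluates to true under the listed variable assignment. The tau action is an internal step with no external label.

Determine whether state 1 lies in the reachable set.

8 transition(s) survive guard evaluation.
depth 0: {0}
depth 1: {4}  now seen {0,4}
depth 2: {3}  now seen {0,3,4}
depth 3: {1,2}  now seen {0,1,2,3,4}
Reachable = {0,1,2,3,4}
trace reaching 1: a·tau·a

Answer: REACHABLE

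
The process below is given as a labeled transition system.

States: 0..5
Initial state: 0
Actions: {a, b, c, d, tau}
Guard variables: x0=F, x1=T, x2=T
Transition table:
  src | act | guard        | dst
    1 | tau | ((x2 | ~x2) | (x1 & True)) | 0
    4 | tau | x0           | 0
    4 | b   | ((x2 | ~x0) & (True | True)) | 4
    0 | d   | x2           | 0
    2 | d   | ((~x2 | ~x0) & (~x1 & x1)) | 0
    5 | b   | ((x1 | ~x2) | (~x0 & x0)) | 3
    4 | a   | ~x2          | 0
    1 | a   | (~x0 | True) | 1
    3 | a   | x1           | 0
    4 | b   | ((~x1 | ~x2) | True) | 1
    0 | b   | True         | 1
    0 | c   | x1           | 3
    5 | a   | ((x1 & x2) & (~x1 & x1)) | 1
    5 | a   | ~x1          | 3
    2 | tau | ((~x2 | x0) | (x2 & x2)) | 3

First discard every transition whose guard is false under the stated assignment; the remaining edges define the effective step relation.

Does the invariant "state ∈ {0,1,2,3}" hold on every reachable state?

Answer: INVARIANT HOLDS

Trace:
Inv-set: {0,1,2,3}
Reachable = {0,1,3}
  0: ✓
  1: ✓
  3: ✓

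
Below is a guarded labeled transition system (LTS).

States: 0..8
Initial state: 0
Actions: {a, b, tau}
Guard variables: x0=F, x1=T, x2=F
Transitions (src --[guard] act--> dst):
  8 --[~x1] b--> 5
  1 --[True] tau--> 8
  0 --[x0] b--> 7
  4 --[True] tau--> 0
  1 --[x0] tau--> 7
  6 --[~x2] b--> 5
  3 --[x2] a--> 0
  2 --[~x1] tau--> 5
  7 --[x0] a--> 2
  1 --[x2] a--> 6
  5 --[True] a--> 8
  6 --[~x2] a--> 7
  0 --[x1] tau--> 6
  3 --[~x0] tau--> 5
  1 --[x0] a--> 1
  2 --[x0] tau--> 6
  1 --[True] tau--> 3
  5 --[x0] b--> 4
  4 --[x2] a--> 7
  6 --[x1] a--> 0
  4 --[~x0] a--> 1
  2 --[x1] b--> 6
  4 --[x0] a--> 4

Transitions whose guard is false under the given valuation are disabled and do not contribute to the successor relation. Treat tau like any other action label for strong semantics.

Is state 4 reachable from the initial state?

After dropping false guards: 11 live edges.
Layer 0: {0}
Layer 1: {6}  total {0,6}
Layer 2: {5,7}  total {0,5,6,7}
Layer 3: {8}  total {0,5,6,7,8}
R = {0,5,6,7,8}

Answer: UNREACHABLE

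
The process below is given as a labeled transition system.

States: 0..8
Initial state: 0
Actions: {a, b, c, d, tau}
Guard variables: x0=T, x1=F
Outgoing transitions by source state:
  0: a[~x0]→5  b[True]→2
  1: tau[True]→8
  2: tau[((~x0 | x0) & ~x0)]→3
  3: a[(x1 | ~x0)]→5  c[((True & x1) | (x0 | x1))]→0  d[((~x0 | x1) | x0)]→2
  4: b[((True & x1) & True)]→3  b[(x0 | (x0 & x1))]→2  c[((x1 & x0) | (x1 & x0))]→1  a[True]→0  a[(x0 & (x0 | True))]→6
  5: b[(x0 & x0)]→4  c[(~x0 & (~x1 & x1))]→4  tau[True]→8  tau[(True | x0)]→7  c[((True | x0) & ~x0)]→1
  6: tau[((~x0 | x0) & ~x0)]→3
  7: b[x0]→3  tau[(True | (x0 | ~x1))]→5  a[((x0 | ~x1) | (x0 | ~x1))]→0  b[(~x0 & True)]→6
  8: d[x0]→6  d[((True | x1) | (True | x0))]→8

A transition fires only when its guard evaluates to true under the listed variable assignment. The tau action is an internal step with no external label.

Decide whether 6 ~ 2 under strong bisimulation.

Compute ~ classes (split until stable):
  round 0: {{0,1,2,3,4,5,6,7,8}}
  round 1: {{0},{1},{2,6},{3},{4},{5},{7},{8}}
stable after 2 split(s): 8 block(s)
[6]={2,6}  [2]={2,6}

Answer: BISIMILAR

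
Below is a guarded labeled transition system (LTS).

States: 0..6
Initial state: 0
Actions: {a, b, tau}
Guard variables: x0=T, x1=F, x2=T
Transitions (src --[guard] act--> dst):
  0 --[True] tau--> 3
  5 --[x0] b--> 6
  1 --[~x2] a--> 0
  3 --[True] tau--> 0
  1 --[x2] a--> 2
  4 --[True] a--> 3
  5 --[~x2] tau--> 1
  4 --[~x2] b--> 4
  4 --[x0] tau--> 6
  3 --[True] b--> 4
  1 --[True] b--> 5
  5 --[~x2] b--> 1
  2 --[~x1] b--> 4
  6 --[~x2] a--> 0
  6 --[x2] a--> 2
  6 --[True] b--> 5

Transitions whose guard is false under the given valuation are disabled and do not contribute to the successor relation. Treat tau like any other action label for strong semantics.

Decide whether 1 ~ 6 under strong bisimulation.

Answer: BISIMILAR

Analysis:
Bisimulation quotient by refinement:
  π0 = {{0,1,2,3,4,5,6}}
  π1 = {{0},{1,6},{2,5},{3},{4}}
  π2 = {{0},{1,6},{2},{3},{4},{5}}
Fixed point at round 3; 6 class(es).
1∈{1,6}, 6∈{1,6}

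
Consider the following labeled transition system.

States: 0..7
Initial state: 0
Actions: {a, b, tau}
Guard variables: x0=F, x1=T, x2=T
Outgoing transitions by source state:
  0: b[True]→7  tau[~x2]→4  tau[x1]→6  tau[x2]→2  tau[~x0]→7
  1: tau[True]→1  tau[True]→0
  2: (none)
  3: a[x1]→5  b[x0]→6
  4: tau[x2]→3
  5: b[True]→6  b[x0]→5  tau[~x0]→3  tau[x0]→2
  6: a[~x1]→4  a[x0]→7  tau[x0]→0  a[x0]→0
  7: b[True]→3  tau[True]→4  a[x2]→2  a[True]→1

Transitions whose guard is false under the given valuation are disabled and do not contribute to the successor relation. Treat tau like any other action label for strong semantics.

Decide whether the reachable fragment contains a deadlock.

Answer: DEADLOCK at state 2

Working:
Reachable = {0,1,2,3,4,5,6,7}
  0: b→7  tau→2  tau→6  tau→7  [deg 4]
  1: tau→0  tau→1  [deg 2]
  2: ∅  [no exit]
  3: a→5  [deg 1]
  4: tau→3  [deg 1]
  5: b→6  tau→3  [deg 2]
  6: ∅  [no exit]
  7: a→1  a→2  b→3  tau→4  [deg 4]
trace reaching 2: tau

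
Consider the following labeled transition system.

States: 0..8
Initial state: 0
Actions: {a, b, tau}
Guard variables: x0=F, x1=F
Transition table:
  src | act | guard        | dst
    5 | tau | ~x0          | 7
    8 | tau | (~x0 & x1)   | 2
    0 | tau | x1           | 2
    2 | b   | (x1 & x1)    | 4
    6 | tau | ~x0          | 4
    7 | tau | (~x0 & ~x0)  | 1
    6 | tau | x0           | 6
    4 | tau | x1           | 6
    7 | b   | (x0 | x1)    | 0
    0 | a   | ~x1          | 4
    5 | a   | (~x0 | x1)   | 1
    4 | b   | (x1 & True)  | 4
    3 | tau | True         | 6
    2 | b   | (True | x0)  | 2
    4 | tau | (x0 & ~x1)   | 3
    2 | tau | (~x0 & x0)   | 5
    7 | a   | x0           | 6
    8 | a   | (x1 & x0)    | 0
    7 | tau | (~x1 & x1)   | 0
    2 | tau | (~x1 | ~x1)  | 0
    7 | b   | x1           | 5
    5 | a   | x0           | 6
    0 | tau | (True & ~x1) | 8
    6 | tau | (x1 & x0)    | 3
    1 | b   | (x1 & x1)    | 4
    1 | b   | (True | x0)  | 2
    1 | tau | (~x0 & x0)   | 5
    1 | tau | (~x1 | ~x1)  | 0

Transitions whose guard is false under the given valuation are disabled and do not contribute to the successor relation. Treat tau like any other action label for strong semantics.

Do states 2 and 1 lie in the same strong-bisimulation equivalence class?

Compute ~ classes (split until stable):
  round 0: {{0,1,2,3,4,5,6,7,8}}
  round 1: {{0,5},{1,2},{3,6,7},{4,8}}
  round 2: {{0},{1,2},{3},{4,8},{5},{6},{7}}
7 equivalence class(es) (converged in 3)
[2]={1,2}  [1]={1,2}

Answer: BISIMILAR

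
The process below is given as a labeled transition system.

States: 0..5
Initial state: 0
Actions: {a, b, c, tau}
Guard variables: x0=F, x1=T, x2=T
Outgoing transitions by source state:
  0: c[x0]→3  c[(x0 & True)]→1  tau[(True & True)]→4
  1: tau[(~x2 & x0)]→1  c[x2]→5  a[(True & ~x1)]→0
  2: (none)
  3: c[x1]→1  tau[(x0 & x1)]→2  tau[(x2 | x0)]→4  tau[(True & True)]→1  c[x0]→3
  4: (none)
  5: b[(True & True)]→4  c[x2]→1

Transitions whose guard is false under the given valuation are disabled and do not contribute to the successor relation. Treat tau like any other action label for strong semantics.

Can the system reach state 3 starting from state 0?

Answer: UNREACHABLE

Trace:
Guard filter leaves 7 enabled edge(s).
depth 0: {0}
depth 1: {4}  now seen {0,4}
Reach set: {0,4}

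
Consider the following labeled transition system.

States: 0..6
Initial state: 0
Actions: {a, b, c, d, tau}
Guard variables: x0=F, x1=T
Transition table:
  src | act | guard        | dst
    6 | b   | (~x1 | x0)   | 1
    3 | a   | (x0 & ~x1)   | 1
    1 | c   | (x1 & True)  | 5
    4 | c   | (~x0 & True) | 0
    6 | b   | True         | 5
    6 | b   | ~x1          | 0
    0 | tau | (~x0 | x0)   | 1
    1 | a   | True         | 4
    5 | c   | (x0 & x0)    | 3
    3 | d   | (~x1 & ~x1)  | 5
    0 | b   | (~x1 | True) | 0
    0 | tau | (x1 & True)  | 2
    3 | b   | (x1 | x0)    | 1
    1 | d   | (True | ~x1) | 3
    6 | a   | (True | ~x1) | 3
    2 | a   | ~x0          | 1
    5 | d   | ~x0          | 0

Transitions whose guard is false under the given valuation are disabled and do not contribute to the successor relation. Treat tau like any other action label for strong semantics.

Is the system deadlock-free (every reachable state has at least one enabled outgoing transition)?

Reachable = {0,1,2,3,4,5}
  0: b→0  tau→1  tau→2  [deg 3]
  1: a→4  c→5  d→3  [deg 3]
  2: a→1  [deg 1]
  3: b→1  [deg 1]
  4: c→0  [deg 1]
  5: d→0  [deg 1]

Answer: DEADLOCK-FREE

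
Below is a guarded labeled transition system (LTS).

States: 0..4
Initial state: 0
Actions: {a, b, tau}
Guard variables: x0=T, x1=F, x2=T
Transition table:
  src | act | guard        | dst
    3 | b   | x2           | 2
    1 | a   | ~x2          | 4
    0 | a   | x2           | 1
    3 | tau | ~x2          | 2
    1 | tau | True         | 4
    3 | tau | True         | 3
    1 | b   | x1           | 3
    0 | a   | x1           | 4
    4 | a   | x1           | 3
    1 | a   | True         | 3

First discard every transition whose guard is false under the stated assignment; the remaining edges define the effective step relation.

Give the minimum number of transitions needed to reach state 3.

BFS to 3:
  depth 0: {0}
  depth 1: {1}
  depth 2: {3,4}
first hit 3 at d=2 via a·a

Answer: 2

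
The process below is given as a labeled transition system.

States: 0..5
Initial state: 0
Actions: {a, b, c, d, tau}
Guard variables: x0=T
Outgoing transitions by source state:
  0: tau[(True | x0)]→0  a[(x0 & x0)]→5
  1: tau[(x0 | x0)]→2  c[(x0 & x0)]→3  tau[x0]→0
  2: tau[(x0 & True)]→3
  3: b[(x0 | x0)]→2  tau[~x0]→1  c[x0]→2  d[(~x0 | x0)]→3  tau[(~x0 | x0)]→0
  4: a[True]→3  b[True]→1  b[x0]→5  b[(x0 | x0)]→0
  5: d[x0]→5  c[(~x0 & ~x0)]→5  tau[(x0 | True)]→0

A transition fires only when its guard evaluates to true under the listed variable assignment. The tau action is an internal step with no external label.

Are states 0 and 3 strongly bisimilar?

Compute ~ classes (split until stable):
  round 0: {{0,1,2,3,4,5}}
  round 1: {{0},{1},{2},{3},{4},{5}}
stable after 2 split(s): 6 block(s)
class of 0: {0}; class of 3: {3}

Answer: NOT BISIMILAR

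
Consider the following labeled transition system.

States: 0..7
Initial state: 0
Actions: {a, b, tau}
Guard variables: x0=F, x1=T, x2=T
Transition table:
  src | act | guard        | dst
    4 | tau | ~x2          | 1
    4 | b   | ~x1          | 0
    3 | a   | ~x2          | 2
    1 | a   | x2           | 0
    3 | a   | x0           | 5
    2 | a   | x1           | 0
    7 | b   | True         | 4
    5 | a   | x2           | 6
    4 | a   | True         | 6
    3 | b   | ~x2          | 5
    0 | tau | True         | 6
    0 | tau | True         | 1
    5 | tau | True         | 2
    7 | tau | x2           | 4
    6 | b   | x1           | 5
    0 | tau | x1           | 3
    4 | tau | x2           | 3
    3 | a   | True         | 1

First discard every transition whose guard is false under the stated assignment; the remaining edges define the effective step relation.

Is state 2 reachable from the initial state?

Answer: REACHABLE

Trace:
13 transition(s) survive guard evaluation.
L0 = {0}
L1 = {1,3,6}  total {0,1,3,6}
L2 = {5}  total {0,1,3,5,6}
L3 = {2}  total {0,1,2,3,5,6}
Reach set: {0,1,2,3,5,6}
witness 2: tau·b·tau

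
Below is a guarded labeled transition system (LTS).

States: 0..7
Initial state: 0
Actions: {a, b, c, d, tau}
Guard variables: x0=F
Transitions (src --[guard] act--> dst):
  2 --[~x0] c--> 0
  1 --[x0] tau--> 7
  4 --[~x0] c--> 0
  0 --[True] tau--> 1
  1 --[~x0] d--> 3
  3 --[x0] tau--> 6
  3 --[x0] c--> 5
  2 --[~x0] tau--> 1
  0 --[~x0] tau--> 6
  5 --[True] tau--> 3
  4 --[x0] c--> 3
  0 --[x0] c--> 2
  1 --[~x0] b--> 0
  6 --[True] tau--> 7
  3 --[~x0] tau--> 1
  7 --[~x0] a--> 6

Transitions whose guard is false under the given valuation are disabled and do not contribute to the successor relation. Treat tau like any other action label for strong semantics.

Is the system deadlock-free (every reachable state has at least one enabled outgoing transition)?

Reach set: {0,1,3,6,7}
  0: tau→1  tau→6  [2 exit(s)]
  1: b→0  d→3  [2 exit(s)]
  3: tau→1  [1 exit(s)]
  6: tau→7  [1 exit(s)]
  7: a→6  [1 exit(s)]

Answer: DEADLOCK-FREE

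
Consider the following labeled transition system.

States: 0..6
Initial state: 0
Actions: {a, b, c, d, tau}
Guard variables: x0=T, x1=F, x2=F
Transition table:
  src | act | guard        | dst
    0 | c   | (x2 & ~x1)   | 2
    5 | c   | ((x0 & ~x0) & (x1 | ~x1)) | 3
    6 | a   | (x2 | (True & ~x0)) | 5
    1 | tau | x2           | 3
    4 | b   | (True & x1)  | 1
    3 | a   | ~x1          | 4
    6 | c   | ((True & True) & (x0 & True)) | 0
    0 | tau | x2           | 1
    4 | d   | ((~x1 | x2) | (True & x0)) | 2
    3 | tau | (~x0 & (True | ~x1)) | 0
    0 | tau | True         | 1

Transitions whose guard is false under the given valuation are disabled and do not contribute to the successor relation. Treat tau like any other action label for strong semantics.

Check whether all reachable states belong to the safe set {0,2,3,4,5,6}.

Answer: INVARIANT VIOLATED at state 1

Working:
Allowed set {0,2,3,4,5,6}
R = {0,1}
  0: safe
  1: outside
witness against invariant: tau → 1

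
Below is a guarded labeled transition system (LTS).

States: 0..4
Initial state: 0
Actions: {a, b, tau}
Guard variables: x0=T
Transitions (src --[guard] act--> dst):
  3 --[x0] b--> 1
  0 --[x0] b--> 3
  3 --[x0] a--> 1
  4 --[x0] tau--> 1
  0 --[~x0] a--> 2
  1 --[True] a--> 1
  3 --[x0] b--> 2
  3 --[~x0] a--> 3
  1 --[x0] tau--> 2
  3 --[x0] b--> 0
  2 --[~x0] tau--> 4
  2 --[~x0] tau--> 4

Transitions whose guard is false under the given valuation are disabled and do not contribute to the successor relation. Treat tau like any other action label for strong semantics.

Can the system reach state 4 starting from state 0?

Guard filter leaves 8 enabled edge(s).
L0 = {0}
L1 = {3}  total {0,3}
L2 = {1,2}  total {0,1,2,3}
Reachable = {0,1,2,3}

Answer: UNREACHABLE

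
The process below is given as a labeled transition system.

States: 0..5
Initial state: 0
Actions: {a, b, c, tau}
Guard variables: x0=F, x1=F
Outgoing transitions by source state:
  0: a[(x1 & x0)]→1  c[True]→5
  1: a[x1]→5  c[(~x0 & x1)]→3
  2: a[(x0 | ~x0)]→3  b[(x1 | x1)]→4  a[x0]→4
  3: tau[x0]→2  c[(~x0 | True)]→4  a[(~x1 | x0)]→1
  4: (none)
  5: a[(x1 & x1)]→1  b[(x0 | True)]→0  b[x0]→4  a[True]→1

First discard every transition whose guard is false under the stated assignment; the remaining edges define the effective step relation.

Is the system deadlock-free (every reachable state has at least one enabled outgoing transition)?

Answer: DEADLOCK at state 1

Working:
R = {0,1,5}
  0: c→5  [deg 1]
  1: ∅  [STUCK]
  5: a→1  b→0  [deg 2]
witness 1: c·a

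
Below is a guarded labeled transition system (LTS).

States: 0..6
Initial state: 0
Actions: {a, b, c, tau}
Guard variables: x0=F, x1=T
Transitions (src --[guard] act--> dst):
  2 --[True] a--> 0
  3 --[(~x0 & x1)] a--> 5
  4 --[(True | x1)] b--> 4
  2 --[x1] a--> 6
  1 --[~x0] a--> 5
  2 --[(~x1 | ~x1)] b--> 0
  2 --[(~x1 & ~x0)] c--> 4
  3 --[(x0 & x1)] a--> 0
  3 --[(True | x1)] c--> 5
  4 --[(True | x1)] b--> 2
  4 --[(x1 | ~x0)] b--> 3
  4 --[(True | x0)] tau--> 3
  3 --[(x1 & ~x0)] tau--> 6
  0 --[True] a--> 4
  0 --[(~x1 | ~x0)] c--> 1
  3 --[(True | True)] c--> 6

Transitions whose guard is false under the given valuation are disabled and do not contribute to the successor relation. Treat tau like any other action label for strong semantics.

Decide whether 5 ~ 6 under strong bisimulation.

Answer: BISIMILAR

Working:
Compute ~ classes (split until stable):
  P[0] = {{0,1,2,3,4,5,6}}
  P[1] = {{0},{1,2},{3},{4},{5,6}}
  P[2] = {{0},{1},{2},{3},{4},{5,6}}
Fixed point at round 3; 6 class(es).
[5]={5,6}  [6]={5,6}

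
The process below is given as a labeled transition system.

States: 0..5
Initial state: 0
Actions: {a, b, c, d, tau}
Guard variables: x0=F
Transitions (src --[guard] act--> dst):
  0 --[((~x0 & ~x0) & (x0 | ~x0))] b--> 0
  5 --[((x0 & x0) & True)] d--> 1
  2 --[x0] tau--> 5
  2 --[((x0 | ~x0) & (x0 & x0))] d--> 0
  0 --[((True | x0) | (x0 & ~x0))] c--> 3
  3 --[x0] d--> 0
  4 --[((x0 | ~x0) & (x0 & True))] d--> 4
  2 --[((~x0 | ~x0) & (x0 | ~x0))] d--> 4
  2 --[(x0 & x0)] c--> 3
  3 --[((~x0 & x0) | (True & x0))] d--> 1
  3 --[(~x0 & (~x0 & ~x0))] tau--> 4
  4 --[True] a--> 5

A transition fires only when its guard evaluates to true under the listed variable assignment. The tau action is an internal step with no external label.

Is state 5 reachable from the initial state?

Answer: REACHABLE

Analysis:
After dropping false guards: 5 live edges.
depth 0: {0}
depth 1: {3}  cumulative {0,3}
depth 2: {4}  cumulative {0,3,4}
depth 3: {5}  cumulative {0,3,4,5}
Reachable = {0,3,4,5}
witness 5: c·tau·a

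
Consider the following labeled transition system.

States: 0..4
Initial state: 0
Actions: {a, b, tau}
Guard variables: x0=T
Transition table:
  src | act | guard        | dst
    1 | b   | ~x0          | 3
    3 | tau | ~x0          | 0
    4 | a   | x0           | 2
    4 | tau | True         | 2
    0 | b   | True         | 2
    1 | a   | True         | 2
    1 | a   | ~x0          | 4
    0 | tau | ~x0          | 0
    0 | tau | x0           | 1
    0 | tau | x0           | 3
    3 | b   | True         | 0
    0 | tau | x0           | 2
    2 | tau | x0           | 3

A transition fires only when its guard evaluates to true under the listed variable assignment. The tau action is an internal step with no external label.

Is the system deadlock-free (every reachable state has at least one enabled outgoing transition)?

R = {0,1,2,3}
  0: b→2  tau→1  tau→2  tau→3  [deg 4]
  1: a→2  [deg 1]
  2: tau→3  [deg 1]
  3: b→0  [deg 1]

Answer: DEADLOCK-FREE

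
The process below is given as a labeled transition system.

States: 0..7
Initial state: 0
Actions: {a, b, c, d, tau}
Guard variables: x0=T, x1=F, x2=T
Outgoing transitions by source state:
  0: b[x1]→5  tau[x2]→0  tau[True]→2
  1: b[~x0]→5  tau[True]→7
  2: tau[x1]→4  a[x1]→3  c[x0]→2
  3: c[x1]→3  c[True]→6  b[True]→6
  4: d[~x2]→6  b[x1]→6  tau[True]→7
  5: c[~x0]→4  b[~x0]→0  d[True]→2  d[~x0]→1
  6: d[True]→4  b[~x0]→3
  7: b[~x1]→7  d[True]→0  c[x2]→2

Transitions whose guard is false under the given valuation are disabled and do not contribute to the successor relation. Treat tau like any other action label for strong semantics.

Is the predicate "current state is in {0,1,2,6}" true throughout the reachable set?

Answer: INVARIANT HOLDS

Analysis:
Safe = {0,1,2,6}
Reachable = {0,2}
  0: ✓
  2: ✓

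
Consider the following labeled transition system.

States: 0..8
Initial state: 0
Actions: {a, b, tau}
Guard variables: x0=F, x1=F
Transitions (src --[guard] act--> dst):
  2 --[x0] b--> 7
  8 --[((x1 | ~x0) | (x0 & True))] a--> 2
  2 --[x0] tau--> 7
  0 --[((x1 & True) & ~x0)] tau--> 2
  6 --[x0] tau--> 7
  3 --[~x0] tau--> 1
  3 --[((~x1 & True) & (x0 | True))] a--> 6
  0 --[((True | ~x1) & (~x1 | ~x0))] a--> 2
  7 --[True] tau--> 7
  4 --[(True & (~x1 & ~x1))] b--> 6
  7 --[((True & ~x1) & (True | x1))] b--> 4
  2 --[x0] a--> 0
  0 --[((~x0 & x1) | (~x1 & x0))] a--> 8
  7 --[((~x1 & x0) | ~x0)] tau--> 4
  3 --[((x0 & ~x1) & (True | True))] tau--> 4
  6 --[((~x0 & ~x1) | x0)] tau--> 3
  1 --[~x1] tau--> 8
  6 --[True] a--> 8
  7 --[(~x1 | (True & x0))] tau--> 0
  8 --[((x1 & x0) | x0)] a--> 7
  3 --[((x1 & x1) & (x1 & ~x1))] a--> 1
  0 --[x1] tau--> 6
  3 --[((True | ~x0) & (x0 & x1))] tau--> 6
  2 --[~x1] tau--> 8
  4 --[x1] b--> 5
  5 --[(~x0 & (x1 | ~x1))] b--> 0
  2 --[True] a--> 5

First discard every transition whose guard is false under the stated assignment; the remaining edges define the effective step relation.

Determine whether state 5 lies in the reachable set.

Answer: REACHABLE

Working:
Guard filter leaves 15 enabled edge(s).
L0 = {0}
L1 = {2}  now seen {0,2}
L2 = {5,8}  now seen {0,2,5,8}
Reachable = {0,2,5,8}
witness 5: a·a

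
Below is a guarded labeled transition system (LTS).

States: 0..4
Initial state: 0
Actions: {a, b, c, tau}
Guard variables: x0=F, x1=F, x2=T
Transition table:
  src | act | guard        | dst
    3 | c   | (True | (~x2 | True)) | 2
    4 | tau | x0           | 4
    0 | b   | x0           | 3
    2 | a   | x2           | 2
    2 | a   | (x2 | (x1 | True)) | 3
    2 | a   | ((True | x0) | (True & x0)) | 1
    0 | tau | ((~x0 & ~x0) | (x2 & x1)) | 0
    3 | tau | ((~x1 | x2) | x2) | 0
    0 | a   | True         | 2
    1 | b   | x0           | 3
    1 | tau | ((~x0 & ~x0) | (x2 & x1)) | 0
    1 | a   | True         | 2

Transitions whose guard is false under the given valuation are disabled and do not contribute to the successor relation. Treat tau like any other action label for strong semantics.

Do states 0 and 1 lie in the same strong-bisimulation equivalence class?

Compute ~ classes (split until stable):
  round 0: {{0,1,2,3,4}}
  round 1: {{0,1},{2},{3},{4}}
stable after 2 split(s): 4 block(s)
0∈{0,1}, 1∈{0,1}

Answer: BISIMILAR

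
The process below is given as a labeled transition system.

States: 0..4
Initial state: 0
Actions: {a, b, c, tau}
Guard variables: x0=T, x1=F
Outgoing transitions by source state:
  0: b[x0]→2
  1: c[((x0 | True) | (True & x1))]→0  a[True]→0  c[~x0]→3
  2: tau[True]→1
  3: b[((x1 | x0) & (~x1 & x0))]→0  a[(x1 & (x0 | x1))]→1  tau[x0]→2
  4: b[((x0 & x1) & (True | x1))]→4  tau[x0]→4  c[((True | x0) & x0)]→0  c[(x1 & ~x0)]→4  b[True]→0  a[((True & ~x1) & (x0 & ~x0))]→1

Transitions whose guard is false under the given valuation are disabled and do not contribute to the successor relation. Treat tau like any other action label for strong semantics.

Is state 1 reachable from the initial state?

Answer: REACHABLE

Working:
9 transition(s) survive guard evaluation.
Layer 0: {0}
Layer 1: {2}  cumulative {0,2}
Layer 2: {1}  cumulative {0,1,2}
Reachable = {0,1,2}
Path to 1: b·tau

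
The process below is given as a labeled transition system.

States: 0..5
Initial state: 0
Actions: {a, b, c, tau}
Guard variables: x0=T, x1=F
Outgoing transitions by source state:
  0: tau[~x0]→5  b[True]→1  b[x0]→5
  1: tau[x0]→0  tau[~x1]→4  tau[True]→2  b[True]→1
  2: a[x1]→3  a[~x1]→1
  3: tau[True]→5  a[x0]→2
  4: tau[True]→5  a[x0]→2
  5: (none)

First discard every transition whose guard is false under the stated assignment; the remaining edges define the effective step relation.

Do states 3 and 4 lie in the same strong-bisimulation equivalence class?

Refine partition for ~:
  round 0: {{0,1,2,3,4,5}}
  round 1: {{0},{1},{2},{3,4},{5}}
Fixed point at round 2; 5 class(es).
3∈{3,4}, 4∈{3,4}

Answer: BISIMILAR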